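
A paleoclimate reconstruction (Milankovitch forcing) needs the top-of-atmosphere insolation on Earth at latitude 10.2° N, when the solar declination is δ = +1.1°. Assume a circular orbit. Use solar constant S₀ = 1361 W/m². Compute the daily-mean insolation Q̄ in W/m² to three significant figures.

Q̄ ≈ 429 W/m²

cos H₀ = −tan(+10.2°) tan(+1.100°) = -0.0035, H₀ = 1.5743 rad.
Bracket: H₀ sin φ sin δ + cos φ cos δ sin H₀ = 1.5743×0.17708×0.01920 + 0.98420×0.99982×0.99999 = 0.005353 + 0.984013 = 0.989366.
Q̄ = (S₀/π) × [bracket] = (1361/π) × 0.989366 = 428.6 W/m².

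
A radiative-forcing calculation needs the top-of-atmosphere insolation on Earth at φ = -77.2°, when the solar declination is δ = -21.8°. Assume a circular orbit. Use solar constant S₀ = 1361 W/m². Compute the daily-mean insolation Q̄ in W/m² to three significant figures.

Q̄ ≈ 493 W/m²

cos H₀ = −tan(-77.2°) tan(-21.800°) = -1.7605 ≤ −1 ⇒ polar day, H₀ = π.
Bracket: H₀ sin φ sin δ + cos φ cos δ sin H₀ = 3.1416×-0.97515×-0.37137 + 0.22155×0.92849×0.00000 = 1.137704 + 0.000000 = 1.137704.
Q̄ = (S₀/π) × [bracket] = (1361/π) × 1.137704 = 492.9 W/m².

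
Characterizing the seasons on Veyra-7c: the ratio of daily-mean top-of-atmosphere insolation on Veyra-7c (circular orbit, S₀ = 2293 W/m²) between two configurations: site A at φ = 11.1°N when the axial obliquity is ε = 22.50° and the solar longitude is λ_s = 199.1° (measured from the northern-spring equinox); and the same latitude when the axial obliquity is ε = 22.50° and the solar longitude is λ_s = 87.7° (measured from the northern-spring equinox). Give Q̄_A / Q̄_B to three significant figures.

— Configuration A (φ=+11.1°):
Solar declination: sin δ = sin ε · sin λ_s = sin 22.50° × sin 199.1° = -0.12522, so δ = -7.194°.
cos H₀ = −tan(+11.1°) tan(-7.194°) = 0.0248, H₀ = 1.5460 rad.
Bracket: H₀ sin φ sin δ + cos φ cos δ sin H₀ = 1.5460×0.19252×-0.12522 + 0.98129×0.99213×0.99969 = -0.037270 + 0.973265 = 0.935995.
Q̄ = (S₀/π) × [bracket] = (2293/π) × 0.935995 = 683.17 W/m².
— Configuration B (φ=+11.1°):
Solar declination: sin δ = sin ε · sin λ_s = sin 22.50° × sin 87.7° = 0.38238, so δ = +22.481°.
cos H₀ = −tan(+11.1°) tan(+22.481°) = -0.0812, H₀ = 1.6521 rad.
Bracket: H₀ sin φ sin δ + cos φ cos δ sin H₀ = 1.6521×0.19252×0.38238 + 0.98129×0.92401×0.99670 = 0.121621 + 0.903730 = 1.025351.
Q̄ = (S₀/π) × [bracket] = (2293/π) × 1.025351 = 748.39 W/m².
Ratio Q̄_A / Q̄_B = 683.17 / 748.39 = 0.9129.

Q̄_A / Q̄_B ≈ 0.913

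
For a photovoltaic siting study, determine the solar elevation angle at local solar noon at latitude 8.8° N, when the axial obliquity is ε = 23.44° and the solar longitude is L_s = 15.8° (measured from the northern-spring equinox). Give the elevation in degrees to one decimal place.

Solar declination: sin δ = sin ε · sin L_s = sin 23.44° × sin 15.8° = 0.10831, so δ = +6.218°.
At local noon the hour angle is zero, so the zenith angle equals |ϕ − δ| = |+8.8° − (+6.218°)| = 2.582°.
Elevation = 90° − 2.582° = 87.4°.

87.4°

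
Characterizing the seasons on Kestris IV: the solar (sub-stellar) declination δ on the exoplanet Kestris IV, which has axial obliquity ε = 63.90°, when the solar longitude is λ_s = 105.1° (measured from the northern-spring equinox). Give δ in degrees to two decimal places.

sin δ = sin ε · sin λ_s = sin 63.90° × sin 105.1° = 0.867021.
δ = arcsin(0.867021) = +60.11°.

δ = +60.11°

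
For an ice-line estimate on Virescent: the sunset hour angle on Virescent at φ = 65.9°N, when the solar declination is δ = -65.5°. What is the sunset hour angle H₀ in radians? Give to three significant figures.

cos H₀ = −tan φ · tan δ = 4.9054 ≥ 1, so the host star never rises (polar night) and H₀ = 0.

H₀ = 0.00 rad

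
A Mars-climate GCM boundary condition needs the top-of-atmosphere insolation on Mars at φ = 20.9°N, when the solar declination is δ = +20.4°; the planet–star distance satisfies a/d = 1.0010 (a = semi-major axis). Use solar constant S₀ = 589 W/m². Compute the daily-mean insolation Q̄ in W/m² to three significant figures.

Q̄ ≈ 203 W/m²

cos H₀ = −tan(+20.9°) tan(+20.400°) = -0.1420, H₀ = 1.7133 rad.
Bracket: H₀ sin φ sin δ + cos φ cos δ sin H₀ = 1.7133×0.35674×0.34857 + 0.93420×0.93728×0.98986 = 0.213047 + 0.866728 = 1.079775.
Inverse-square distance factor (a/d)² = 1.0010² = 1.002001.
Q̄ = (S₀/π) × 1.002001 × [bracket] = (589/π) × 1.002001 × 1.079775 = 202.8 W/m².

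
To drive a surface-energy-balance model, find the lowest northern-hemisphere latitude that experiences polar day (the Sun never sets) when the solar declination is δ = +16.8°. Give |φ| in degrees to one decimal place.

Polar day requires cos H₀ = −tan φ tan δ ≤ −1, i.e. tan φ tan δ ≥ 1.
The boundary is |tan φ| · |tan δ| = 1, so |φ| = 90° − |δ| = 90° − 16.8° = 73.2° in the northern hemisphere.

|φ| = 73.2°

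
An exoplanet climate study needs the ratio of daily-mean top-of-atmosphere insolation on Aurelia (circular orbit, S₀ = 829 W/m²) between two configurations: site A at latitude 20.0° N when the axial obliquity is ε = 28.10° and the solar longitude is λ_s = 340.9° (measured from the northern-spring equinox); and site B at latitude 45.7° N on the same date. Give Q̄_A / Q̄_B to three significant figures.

— Configuration A (φ=+20.0°):
Solar declination: sin δ = sin ε · sin λ_s = sin 28.10° × sin 340.9° = -0.15412, so δ = -8.866°.
cos H₀ = −tan(+20.0°) tan(-8.866°) = 0.0568, H₀ = 1.5140 rad.
Bracket: H₀ sin φ sin δ + cos φ cos δ sin H₀ = 1.5140×0.34202×-0.15412 + 0.93969×0.98805×0.99839 = -0.079806 + 0.926966 = 0.847160.
Q̄ = (S₀/π) × [bracket] = (829/π) × 0.847160 = 223.55 W/m².
— Configuration B (φ=+45.7°):
cos H₀ = −tan(+45.7°) tan(-8.866°) = 0.1598, H₀ = 1.4103 rad.
Bracket: H₀ sin φ sin δ + cos φ cos δ sin H₀ = 1.4103×0.71569×-0.15412 + 0.69842×0.98805×0.98714 = -0.155559 + 0.681200 = 0.525641.
Q̄ = (S₀/π) × [bracket] = (829/π) × 0.525641 = 138.71 W/m².
Ratio Q̄_A / Q̄_B = 223.55 / 138.71 = 1.612.

Q̄_A / Q̄_B ≈ 1.61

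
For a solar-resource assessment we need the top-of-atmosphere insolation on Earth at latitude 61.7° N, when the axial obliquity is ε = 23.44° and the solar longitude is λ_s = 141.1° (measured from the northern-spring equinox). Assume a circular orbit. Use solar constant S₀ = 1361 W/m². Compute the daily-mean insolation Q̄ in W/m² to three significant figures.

Q̄ ≈ 372 W/m²

Solar declination: sin δ = sin ε · sin λ_s = sin 23.44° × sin 141.1° = 0.24980, so δ = +14.465°.
cos H₀ = −tan(+61.7°) tan(+14.465°) = -0.4791, H₀ = 2.0704 rad.
Bracket: H₀ sin φ sin δ + cos φ cos δ sin H₀ = 2.0704×0.88048×0.24980 + 0.47409×0.96830×0.87775 = 0.455372 + 0.402941 = 0.858313.
Q̄ = (S₀/π) × [bracket] = (1361/π) × 0.858313 = 371.8 W/m².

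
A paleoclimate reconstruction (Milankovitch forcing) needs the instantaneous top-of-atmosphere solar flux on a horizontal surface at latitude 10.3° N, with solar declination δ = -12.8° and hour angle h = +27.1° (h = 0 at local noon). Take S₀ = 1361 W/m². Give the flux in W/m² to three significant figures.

1.11e+03 W/m²

cos θ_z = sin φ sin δ + cos φ cos δ cos h = -0.039613 + 0.854101 = 0.814488.
Flux = S₀ · cos θ_z = 1361 × 0.814488 = 1109 W/m².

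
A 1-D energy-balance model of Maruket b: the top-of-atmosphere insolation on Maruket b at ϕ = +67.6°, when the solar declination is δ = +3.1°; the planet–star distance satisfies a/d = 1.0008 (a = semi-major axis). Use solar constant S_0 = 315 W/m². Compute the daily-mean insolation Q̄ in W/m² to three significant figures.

Q̄ ≈ 46.4 W/m²

cos h₀ = −tan(+67.6°) tan(+3.100°) = -0.1314, h₀ = 1.7026 rad.
Bracket: h₀ sin ϕ sin δ + cos ϕ cos δ sin h₀ = 1.7026×0.92455×0.05408 + 0.38107×0.99854×0.99133 = 0.085129 + 0.377215 = 0.462344.
Inverse-square distance factor (a/d)² = 1.0008² = 1.001601.
Q̄ = (S_0/π) × 1.001601 × [bracket] = (315/π) × 1.001601 × 0.462344 = 46.43 W/m².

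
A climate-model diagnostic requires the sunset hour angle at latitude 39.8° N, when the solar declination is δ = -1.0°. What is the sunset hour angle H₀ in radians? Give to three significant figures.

H₀ = 1.56 rad

cos H₀ = −tan φ · tan δ = −tan(+39.8°) × tan(-1.000°) = 0.0145, so H₀ = 1.5563 rad = 89.17°.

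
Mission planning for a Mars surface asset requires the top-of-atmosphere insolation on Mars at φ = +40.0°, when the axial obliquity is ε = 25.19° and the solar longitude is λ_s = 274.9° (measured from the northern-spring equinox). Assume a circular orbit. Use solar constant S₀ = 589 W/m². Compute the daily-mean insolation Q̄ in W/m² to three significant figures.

Solar declination: sin δ = sin ε · sin λ_s = sin 25.19° × sin 274.9° = -0.42407, so δ = -25.092°.
cos H₀ = −tan(+40.0°) tan(-25.092°) = 0.3929, H₀ = 1.1670 rad.
Bracket: H₀ sin φ sin δ + cos φ cos δ sin H₀ = 1.1670×0.64279×-0.42407 + 0.76604×0.90563×0.91958 = -0.318110 + 0.637958 = 0.319848.
Q̄ = (S₀/π) × [bracket] = (589/π) × 0.319848 = 59.97 W/m².

Q̄ ≈ 60.0 W/m²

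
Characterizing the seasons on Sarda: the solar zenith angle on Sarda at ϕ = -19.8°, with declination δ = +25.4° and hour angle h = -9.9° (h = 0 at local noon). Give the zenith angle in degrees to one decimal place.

θ_z = 46.2°

cos θ_z = sin ϕ sin δ + cos ϕ cos δ cos h = -0.145297 + 0.837275 = 0.691978.
θ_z = arccos(0.691978) = 46.2°.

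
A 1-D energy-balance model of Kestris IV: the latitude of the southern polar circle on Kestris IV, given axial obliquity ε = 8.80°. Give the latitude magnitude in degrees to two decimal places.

The polar circle is the lowest latitude that experiences at least one full rotation of continuous darkness at the northern-summer solstice; it lies at |ϕ| = 90° − ε = 90° − 8.80° = 81.20°.

81.20°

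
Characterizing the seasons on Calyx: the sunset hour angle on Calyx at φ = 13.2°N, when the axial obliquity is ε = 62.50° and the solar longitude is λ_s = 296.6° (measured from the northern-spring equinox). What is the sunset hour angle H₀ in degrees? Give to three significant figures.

H₀ = 72.2°

Solar declination: sin δ = sin ε · sin λ_s = sin 62.50° × sin 296.6° = -0.79312, so δ = -52.478°.
cos H₀ = −tan φ · tan δ = −tan(+13.2°) × tan(-52.478°) = 0.3054, so H₀ = 1.2604 rad = 72.22°.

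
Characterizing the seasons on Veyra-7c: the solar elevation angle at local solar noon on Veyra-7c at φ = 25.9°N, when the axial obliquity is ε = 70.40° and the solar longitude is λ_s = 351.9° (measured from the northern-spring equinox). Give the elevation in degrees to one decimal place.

Solar declination: sin δ = sin ε · sin λ_s = sin 70.40° × sin 351.9° = -0.13274, so δ = -7.628°.
At local noon the hour angle is zero, so the zenith angle equals |φ − δ| = |+25.9° − (-7.628°)| = 33.528°.
Elevation = 90° − 33.528° = 56.5°.

56.5°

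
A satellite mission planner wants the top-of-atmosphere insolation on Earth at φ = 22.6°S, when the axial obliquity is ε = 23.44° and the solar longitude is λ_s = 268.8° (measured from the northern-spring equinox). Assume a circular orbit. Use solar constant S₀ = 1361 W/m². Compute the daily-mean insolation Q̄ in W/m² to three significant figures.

Solar declination: sin δ = sin ε · sin λ_s = sin 23.44° × sin 268.8° = -0.39770, so δ = -23.435°.
cos H₀ = −tan(-22.6°) tan(-23.435°) = -0.1804, H₀ = 1.7522 rad.
Bracket: H₀ sin φ sin δ + cos φ cos δ sin H₀ = 1.7522×-0.38430×-0.39770 + 0.92321×0.91751×0.98359 = 0.267799 + 0.833154 = 1.100953.
Q̄ = (S₀/π) × [bracket] = (1361/π) × 1.100953 = 477.0 W/m².

Q̄ ≈ 477 W/m²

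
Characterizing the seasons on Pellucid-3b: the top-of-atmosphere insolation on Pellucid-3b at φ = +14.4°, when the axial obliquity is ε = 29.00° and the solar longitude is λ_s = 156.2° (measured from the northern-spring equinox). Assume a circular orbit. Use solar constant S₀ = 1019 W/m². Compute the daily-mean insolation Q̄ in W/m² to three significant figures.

Solar declination: sin δ = sin ε · sin λ_s = sin 29.00° × sin 156.2° = 0.19564, so δ = +11.282°.
cos H₀ = −tan(+14.4°) tan(+11.282°) = -0.0512, H₀ = 1.6220 rad.
Bracket: H₀ sin φ sin δ + cos φ cos δ sin H₀ = 1.6220×0.24869×0.19564 + 0.96858×0.98068×0.99869 = 0.078916 + 0.948623 = 1.027539.
Q̄ = (S₀/π) × [bracket] = (1019/π) × 1.027539 = 333.3 W/m².

Q̄ ≈ 333 W/m²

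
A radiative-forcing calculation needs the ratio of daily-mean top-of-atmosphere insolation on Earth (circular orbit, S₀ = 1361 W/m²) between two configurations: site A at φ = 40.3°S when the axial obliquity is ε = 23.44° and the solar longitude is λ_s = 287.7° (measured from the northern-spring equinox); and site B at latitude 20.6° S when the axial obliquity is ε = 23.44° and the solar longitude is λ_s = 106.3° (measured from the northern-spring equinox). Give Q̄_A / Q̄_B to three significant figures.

— Configuration A (φ=-40.3°):
Solar declination: sin δ = sin ε · sin λ_s = sin 23.44° × sin 287.7° = -0.37896, so δ = -22.269°.
cos H₀ = −tan(-40.3°) tan(-22.269°) = -0.3473, H₀ = 1.9255 rad.
Bracket: H₀ sin φ sin δ + cos φ cos δ sin H₀ = 1.9255×-0.64679×-0.37896 + 0.76267×0.92541×0.93776 = 0.471955 + 0.661855 = 1.133810.
Q̄ = (S₀/π) × [bracket] = (1361/π) × 1.133810 = 491.19 W/m².
— Configuration B (φ=-20.6°):
Solar declination: sin δ = sin ε · sin λ_s = sin 23.44° × sin 106.3° = 0.38180, so δ = +22.445°.
cos H₀ = −tan(-20.6°) tan(+22.445°) = 0.1553, H₀ = 1.4149 rad.
Bracket: H₀ sin φ sin δ + cos φ cos δ sin H₀ = 1.4149×-0.35184×0.38180 + 0.93606×0.92425×0.98787 = -0.190067 + 0.854659 = 0.664592.
Q̄ = (S₀/π) × [bracket] = (1361/π) × 0.664592 = 287.91 W/m².
Ratio Q̄_A / Q̄_B = 491.19 / 287.91 = 1.706.

Q̄_A / Q̄_B ≈ 1.71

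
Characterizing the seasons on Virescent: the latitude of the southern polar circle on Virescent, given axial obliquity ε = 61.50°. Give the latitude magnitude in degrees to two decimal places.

28.50°

The polar circle is the lowest latitude that experiences at least one full rotation of continuous darkness at the northern-summer solstice; it lies at |ϕ| = 90° − ε = 90° − 61.50° = 28.50°.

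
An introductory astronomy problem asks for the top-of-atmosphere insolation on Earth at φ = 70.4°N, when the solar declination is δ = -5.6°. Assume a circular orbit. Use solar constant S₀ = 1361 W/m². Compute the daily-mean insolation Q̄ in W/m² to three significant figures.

cos H₀ = −tan(+70.4°) tan(-5.600°) = 0.2754, H₀ = 1.2918 rad.
Bracket: H₀ sin φ sin δ + cos φ cos δ sin H₀ = 1.2918×0.94206×-0.09758 + 0.33545×0.99523×0.96134 = -0.118750 + 0.320943 = 0.202193.
Q̄ = (S₀/π) × [bracket] = (1361/π) × 0.202193 = 87.59 W/m².

Q̄ ≈ 87.6 W/m²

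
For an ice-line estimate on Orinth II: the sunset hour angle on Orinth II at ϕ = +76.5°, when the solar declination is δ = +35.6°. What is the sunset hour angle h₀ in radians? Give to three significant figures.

h₀ = 3.14 rad

Sunrise equation: cos h₀ = −tan ϕ · tan δ = -2.9821 ≤ −1, so the host star never sets (polar day) and h₀ = π.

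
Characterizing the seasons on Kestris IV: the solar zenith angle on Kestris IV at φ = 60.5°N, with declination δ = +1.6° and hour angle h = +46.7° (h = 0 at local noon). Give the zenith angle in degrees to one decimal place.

cos θ_z = sin φ sin δ + cos φ cos δ cos h = 0.024302 + 0.337581 = 0.361883.
θ_z = arccos(0.361883) = 68.8°.

θ_z = 68.8°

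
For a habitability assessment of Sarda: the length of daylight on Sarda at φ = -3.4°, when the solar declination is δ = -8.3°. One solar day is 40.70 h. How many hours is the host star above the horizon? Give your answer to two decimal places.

cos H₀ = −tan φ · tan δ = −tan(-3.4°) × tan(-8.300°) = -0.0087, so H₀ = 1.5795 rad = 90.50°.
Daylight = 2H₀/(2π) × 40.70 h = (1.5795/π) × 40.70 = 20.46 h.

20.46 h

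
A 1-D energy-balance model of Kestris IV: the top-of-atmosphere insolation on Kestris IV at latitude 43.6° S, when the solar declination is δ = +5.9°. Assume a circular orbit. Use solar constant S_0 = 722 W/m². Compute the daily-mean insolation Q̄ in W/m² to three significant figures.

cos h₀ = −tan(-43.6°) tan(+5.900°) = 0.0984, h₀ = 1.4722 rad.
Bracket: h₀ sin ϕ sin δ + cos ϕ cos δ sin h₀ = 1.4722×-0.68962×0.10279 + 0.72417×0.99470×0.99515 = -0.104358 + 0.716838 = 0.612480.
Q̄ = (S_0/π) × [bracket] = (722/π) × 0.612480 = 140.8 W/m².

Q̄ ≈ 141 W/m²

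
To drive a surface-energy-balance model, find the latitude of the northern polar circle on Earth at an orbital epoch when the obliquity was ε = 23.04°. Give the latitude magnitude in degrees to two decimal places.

66.96°

The polar circle is the lowest latitude that experiences at least one full rotation of continuous daylight at the northern-summer solstice; it lies at |ϕ| = 90° − ε = 90° − 23.04° = 66.96°.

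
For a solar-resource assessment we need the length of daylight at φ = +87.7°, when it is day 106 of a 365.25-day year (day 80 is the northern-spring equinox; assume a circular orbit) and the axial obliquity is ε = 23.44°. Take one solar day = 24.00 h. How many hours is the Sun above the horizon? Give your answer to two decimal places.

24.00 h

Solar longitude: λ_s = 360° × (106 − 80)/365.25 = 25.626°.
sin δ = sin 23.44° × sin 25.626° = 0.17204, so δ = +9.907°.
Sunrise equation: cos H₀ = −tan φ · tan δ = -4.3483 ≤ −1, so the Sun never sets (polar day) and H₀ = π.
Daylight = 2H₀/(2π) × 24.00 h = (3.1416/π) × 24.00 = 24.00 h.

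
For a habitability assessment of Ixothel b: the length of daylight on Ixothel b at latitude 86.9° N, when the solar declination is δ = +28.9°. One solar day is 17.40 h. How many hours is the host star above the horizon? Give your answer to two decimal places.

17.40 h

Sunrise equation: cos h₀ = −tan ϕ · tan δ = -10.1929 ≤ −1, so the host star never sets (polar day) and h₀ = π.
Daylight = 2h₀/(2π) × 17.40 h = (3.1416/π) × 17.40 = 17.40 h.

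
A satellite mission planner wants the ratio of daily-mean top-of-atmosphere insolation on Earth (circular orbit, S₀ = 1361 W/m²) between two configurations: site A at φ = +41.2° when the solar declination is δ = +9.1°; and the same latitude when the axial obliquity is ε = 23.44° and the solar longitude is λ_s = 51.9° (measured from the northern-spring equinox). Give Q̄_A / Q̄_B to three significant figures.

— Configuration A (φ=+41.2°):
cos H₀ = −tan(+41.2°) tan(+9.100°) = -0.1402, H₀ = 1.7115 rad.
Bracket: H₀ sin φ sin δ + cos φ cos δ sin H₀ = 1.7115×0.65869×0.15816 + 0.75241×0.98741×0.99012 = 0.178301 + 0.735597 = 0.913898.
Q̄ = (S₀/π) × [bracket] = (1361/π) × 0.913898 = 395.92 W/m².
— Configuration B (φ=+41.2°):
Solar declination: sin δ = sin ε · sin λ_s = sin 23.44° × sin 51.9° = 0.31303, so δ = +18.242°.
cos H₀ = −tan(+41.2°) tan(+18.242°) = -0.2885, H₀ = 1.8635 rad.
Bracket: H₀ sin φ sin δ + cos φ cos δ sin H₀ = 1.8635×0.65869×0.31303 + 0.75241×0.94974×0.95747 = 0.384235 + 0.684202 = 1.068437.
Q̄ = (S₀/π) × [bracket] = (1361/π) × 1.068437 = 462.87 W/m².
Ratio Q̄_A / Q̄_B = 395.92 / 462.87 = 0.8554.

Q̄_A / Q̄_B ≈ 0.855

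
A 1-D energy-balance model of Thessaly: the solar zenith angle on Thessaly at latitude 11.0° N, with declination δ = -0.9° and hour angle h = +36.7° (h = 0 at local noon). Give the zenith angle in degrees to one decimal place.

θ_z = 38.4°

cos θ_z = sin φ sin δ + cos φ cos δ cos h = -0.002997 + 0.786948 = 0.783951.
θ_z = arccos(0.783951) = 38.4°.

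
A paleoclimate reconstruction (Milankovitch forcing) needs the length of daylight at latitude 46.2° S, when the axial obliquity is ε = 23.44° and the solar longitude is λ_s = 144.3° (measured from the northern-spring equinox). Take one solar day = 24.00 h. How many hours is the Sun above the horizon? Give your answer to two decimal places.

Solar declination: sin δ = sin ε · sin λ_s = sin 23.44° × sin 144.3° = 0.23213, so δ = +13.422°.
cos H₀ = −tan φ · tan δ = −tan(-46.2°) × tan(+13.422°) = 0.2489, so H₀ = 1.3193 rad = 75.59°.
Daylight = 2H₀/(2π) × 24.00 h = (1.3193/π) × 24.00 = 10.08 h.

10.08 h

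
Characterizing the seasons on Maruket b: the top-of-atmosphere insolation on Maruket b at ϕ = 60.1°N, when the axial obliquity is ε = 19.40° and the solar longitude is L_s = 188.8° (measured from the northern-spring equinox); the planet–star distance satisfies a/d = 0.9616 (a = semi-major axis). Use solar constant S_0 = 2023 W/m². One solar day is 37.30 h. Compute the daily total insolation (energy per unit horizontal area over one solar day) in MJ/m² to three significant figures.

34.4 MJ/m²

Solar declination: sin δ = sin ε · sin L_s = sin 19.40° × sin 188.8° = -0.05082, so δ = -2.913°.
cos h₀ = −tan(+60.1°) tan(-2.913°) = 0.0885, h₀ = 1.4822 rad.
Bracket: h₀ sin ϕ sin δ + cos ϕ cos δ sin h₀ = 1.4822×0.86690×-0.05082 + 0.49849×0.99871×0.99608 = -0.065300 + 0.495895 = 0.430595.
Inverse-square distance factor (a/d)² = 0.9616² = 0.924675.
Q̄ = (S_0/π) × 0.924675 × [bracket] = (2023/π) × 0.924675 × 0.430595 = 256.39 W/m².
Daily total = Q̄ × 37.30 h × 3600 s/h = 256.39 × 37.30 × 3600 / 10⁶ = 34.43 MJ/m².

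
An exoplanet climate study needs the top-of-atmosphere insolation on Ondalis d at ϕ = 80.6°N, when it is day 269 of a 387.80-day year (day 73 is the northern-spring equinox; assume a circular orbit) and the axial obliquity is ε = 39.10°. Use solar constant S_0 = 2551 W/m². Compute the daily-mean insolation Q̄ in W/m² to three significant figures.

Q̄ ≈ 107 W/m²

Solar longitude: L_s = 360° × (269 − 73)/387.80 = 181.949°.
sin δ = sin 39.10° × sin 181.949° = -0.02145, so δ = -1.229°.
cos h₀ = −tan(+80.6°) tan(-1.229°) = 0.1296, h₀ = 1.4408 rad.
Bracket: h₀ sin ϕ sin δ + cos ϕ cos δ sin h₀ = 1.4408×0.98657×-0.02145 + 0.16333×0.99977×0.99156 = -0.030490 + 0.161914 = 0.131424.
Q̄ = (S_0/π) × [bracket] = (2551/π) × 0.131424 = 106.7 W/m².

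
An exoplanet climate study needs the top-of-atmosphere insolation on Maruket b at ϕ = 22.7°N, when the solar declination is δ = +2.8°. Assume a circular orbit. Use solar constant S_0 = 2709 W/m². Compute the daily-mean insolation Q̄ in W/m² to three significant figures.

cos h₀ = −tan(+22.7°) tan(+2.800°) = -0.0205, h₀ = 1.5913 rad.
Bracket: h₀ sin ϕ sin δ + cos ϕ cos δ sin h₀ = 1.5913×0.38591×0.04885 + 0.92254×0.99881×0.99979 = 0.029999 + 0.921249 = 0.951248.
Q̄ = (S_0/π) × [bracket] = (2709/π) × 0.951248 = 820.3 W/m².

Q̄ ≈ 820 W/m²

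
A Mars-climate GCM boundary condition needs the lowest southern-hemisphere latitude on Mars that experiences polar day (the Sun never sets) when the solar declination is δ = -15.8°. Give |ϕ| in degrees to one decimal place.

Polar day requires cos h₀ = −tan ϕ tan δ ≤ −1, i.e. tan ϕ tan δ ≥ 1.
The boundary is |tan ϕ| · |tan δ| = 1, so |ϕ| = 90° − |δ| = 90° − 15.8° = 74.2° in the southern hemisphere.

|ϕ| = 74.2°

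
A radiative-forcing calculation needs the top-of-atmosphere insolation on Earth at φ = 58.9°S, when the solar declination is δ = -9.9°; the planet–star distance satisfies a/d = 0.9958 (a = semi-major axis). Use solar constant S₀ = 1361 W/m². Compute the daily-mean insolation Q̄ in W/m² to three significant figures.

Q̄ ≈ 327 W/m²

cos H₀ = −tan(-58.9°) tan(-9.900°) = -0.2893, H₀ = 1.8643 rad.
Bracket: H₀ sin φ sin δ + cos φ cos δ sin H₀ = 1.8643×-0.85627×-0.17193 + 0.51653×0.98511×0.95723 = 0.274459 + 0.487076 = 0.761535.
Inverse-square distance factor (a/d)² = 0.9958² = 0.991618.
Q̄ = (S₀/π) × 0.991618 × [bracket] = (1361/π) × 0.991618 × 0.761535 = 327.1 W/m².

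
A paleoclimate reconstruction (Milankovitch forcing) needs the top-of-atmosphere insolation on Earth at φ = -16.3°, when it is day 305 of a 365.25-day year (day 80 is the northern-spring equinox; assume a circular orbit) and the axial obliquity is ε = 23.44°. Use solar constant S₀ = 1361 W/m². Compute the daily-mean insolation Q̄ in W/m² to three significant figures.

Q̄ ≈ 453 W/m²

Solar longitude: λ_s = 360° × (305 − 80)/365.25 = 221.766°.
sin δ = sin 23.44° × sin 221.766° = -0.26496, so δ = -15.365°.
cos H₀ = −tan(-16.3°) tan(-15.365°) = -0.0804, H₀ = 1.6512 rad.
Bracket: H₀ sin φ sin δ + cos φ cos δ sin H₀ = 1.6512×-0.28067×-0.26496 + 0.95981×0.96426×0.99677 = 0.122794 + 0.922517 = 1.045311.
Q̄ = (S₀/π) × [bracket] = (1361/π) × 1.045311 = 452.8 W/m².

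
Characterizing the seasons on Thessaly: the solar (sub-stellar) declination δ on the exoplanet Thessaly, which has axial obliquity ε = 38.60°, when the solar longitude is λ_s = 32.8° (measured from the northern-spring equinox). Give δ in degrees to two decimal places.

δ = +19.75°

sin δ = sin ε · sin λ_s = sin 38.60° × sin 32.8° = 0.337961.
δ = arcsin(0.337961) = +19.75°.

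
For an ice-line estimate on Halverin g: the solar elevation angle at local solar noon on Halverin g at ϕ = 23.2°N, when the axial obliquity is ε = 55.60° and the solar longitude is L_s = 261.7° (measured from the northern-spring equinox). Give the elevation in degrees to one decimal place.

12.1°

Solar declination: sin δ = sin ε · sin L_s = sin 55.60° × sin 261.7° = -0.81647, so δ = -54.733°.
At local noon the hour angle is zero, so the zenith angle equals |ϕ − δ| = |+23.2° − (-54.733°)| = 77.933°.
Elevation = 90° − 77.933° = 12.1°.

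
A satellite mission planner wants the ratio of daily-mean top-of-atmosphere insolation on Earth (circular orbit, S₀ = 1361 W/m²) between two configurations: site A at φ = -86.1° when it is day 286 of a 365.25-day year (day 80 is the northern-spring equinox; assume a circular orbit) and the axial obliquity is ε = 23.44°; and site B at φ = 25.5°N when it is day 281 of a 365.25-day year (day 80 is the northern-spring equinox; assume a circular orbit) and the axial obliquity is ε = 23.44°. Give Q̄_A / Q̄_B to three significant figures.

— Configuration A (φ=-86.1°):
Solar longitude: λ_s = 360° × (286 − 80)/365.25 = 203.039°.
sin δ = sin 23.44° × sin 203.039° = -0.15568, so δ = -8.956°.
cos H₀ = −tan(-86.1°) tan(-8.956°) = -2.3117 ≤ −1 ⇒ polar day, H₀ = π.
Bracket: H₀ sin φ sin δ + cos φ cos δ sin H₀ = 3.1416×-0.99768×-0.15568 + 0.06802×0.98781×0.00000 = 0.487950 + 0.000000 = 0.487950.
Q̄ = (S₀/π) × [bracket] = (1361/π) × 0.487950 = 211.39 W/m².
— Configuration B (φ=+25.5°):
Solar longitude: λ_s = 360° × (281 − 80)/365.25 = 198.111°.
sin δ = sin 23.44° × sin 198.111° = -0.12366, so δ = -7.103°.
cos H₀ = −tan(+25.5°) tan(-7.103°) = 0.0594, H₀ = 1.5113 rad.
Bracket: H₀ sin φ sin δ + cos φ cos δ sin H₀ = 1.5113×0.43051×-0.12366 + 0.90259×0.99233×0.99823 = -0.080457 + 0.894082 = 0.813625.
Q̄ = (S₀/π) × [bracket] = (1361/π) × 0.813625 = 352.48 W/m².
Ratio Q̄_A / Q̄_B = 211.39 / 352.48 = 0.5997.

Q̄_A / Q̄_B ≈ 0.600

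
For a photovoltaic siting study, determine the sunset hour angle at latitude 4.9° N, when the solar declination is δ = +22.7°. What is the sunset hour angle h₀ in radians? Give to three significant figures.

h₀ = 1.61 rad

cos h₀ = −tan ϕ · tan δ = −tan(+4.9°) × tan(+22.700°) = -0.0359, so h₀ = 1.6067 rad = 92.06°.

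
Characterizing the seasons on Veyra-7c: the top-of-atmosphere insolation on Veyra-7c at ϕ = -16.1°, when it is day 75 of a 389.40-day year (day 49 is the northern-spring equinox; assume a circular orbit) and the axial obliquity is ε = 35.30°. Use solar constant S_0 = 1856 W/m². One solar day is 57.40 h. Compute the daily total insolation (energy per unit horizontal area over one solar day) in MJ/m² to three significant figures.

Solar longitude: L_s = 360° × (75 − 49)/389.40 = 24.037°.
sin δ = sin 35.30° × sin 24.037° = 0.23538, so δ = +13.614°.
cos h₀ = −tan(-16.1°) tan(+13.614°) = 0.0699, h₀ = 1.5008 rad.
Bracket: h₀ sin ϕ sin δ + cos ϕ cos δ sin h₀ = 1.5008×-0.27731×0.23538 + 0.96078×0.97190×0.99755 = -0.097962 + 0.931494 = 0.833532.
Q̄ = (S_0/π) × [bracket] = (1856/π) × 0.833532 = 492.44 W/m².
Daily total = Q̄ × 57.40 h × 3600 s/h = 492.44 × 57.40 × 3600 / 10⁶ = 101.8 MJ/m².

102 MJ/m²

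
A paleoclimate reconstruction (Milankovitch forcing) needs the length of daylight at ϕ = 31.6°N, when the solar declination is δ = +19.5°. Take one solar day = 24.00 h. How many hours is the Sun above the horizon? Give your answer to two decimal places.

cos h₀ = −tan ϕ · tan δ = −tan(+31.6°) × tan(+19.500°) = -0.2179, so h₀ = 1.7904 rad = 102.58°.
Daylight = 2h₀/(2π) × 24.00 h = (1.7904/π) × 24.00 = 13.68 h.

13.68 h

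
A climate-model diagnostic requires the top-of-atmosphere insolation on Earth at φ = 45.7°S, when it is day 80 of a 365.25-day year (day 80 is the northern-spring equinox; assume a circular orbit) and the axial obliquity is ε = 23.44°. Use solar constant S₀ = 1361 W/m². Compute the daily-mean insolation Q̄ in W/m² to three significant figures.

Solar longitude: λ_s = 360° × (80 − 80)/365.25 = 0.000°.
sin δ = sin 23.44° × sin 0.000° = 0.00000, so δ = +0.000°.
cos H₀ = −tan(-45.7°) tan(+0.000°) = 0.0000, H₀ = 1.5708 rad.
Bracket: H₀ sin φ sin δ + cos φ cos δ sin H₀ = 1.5708×-0.71569×0.00000 + 0.69842×1.00000×1.00000 = -0.000000 + 0.698420 = 0.698420.
Q̄ = (S₀/π) × [bracket] = (1361/π) × 0.698420 = 302.6 W/m².

Q̄ ≈ 303 W/m²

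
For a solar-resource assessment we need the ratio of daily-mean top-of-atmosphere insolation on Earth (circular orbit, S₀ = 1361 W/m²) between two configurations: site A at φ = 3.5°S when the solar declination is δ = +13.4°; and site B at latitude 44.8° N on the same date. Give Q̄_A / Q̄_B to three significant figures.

Q̄_A / Q̄_B ≈ 0.982

— Configuration A (φ=-3.5°):
cos H₀ = −tan(-3.5°) tan(+13.400°) = 0.0146, H₀ = 1.5562 rad.
Bracket: H₀ sin φ sin δ + cos φ cos δ sin H₀ = 1.5562×-0.06105×0.23175 + 0.99813×0.97278×0.99989 = -0.022018 + 0.970854 = 0.948836.
Q̄ = (S₀/π) × [bracket] = (1361/π) × 0.948836 = 411.05 W/m².
— Configuration B (φ=+44.8°):
cos H₀ = −tan(+44.8°) tan(+13.400°) = -0.2366, H₀ = 1.8096 rad.
Bracket: H₀ sin φ sin δ + cos φ cos δ sin H₀ = 1.8096×0.70463×0.23175 + 0.70957×0.97278×0.97161 = 0.295504 + 0.670659 = 0.966163.
Q̄ = (S₀/π) × [bracket] = (1361/π) × 0.966163 = 418.56 W/m².
Ratio Q̄_A / Q̄_B = 411.05 / 418.56 = 0.9821.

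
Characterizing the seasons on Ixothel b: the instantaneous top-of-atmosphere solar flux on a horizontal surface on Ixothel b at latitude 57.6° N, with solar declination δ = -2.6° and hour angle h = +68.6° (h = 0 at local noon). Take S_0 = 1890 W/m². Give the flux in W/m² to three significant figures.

297 W/m²

cos θ_z = sin ϕ sin δ + cos ϕ cos δ cos h = -0.038301 + 0.195309 = 0.157008.
Flux = S_0 · cos θ_z = 1890 × 0.157008 = 296.7 W/m².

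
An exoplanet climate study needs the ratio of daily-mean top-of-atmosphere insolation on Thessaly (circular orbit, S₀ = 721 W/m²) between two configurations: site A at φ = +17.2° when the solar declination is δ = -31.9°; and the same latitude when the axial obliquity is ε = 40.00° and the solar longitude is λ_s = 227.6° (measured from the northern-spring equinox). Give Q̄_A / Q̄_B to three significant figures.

— Configuration A (φ=+17.2°):
cos H₀ = −tan(+17.2°) tan(-31.900°) = 0.1927, H₀ = 1.3769 rad.
Bracket: H₀ sin φ sin δ + cos φ cos δ sin H₀ = 1.3769×0.29571×-0.52844 + 0.95528×0.84897×0.98126 = -0.215161 + 0.795806 = 0.580645.
Q̄ = (S₀/π) × [bracket] = (721/π) × 0.580645 = 133.26 W/m².
— Configuration B (φ=+17.2°):
Solar declination: sin δ = sin ε · sin λ_s = sin 40.00° × sin 227.6° = -0.47467, so δ = -28.338°.
cos H₀ = −tan(+17.2°) tan(-28.338°) = 0.1669, H₀ = 1.4031 rad.
Bracket: H₀ sin φ sin δ + cos φ cos δ sin H₀ = 1.4031×0.29571×-0.47467 + 0.95528×0.88016×0.98597 = -0.196946 + 0.829003 = 0.632057.
Q̄ = (S₀/π) × [bracket] = (721/π) × 0.632057 = 145.06 W/m².
Ratio Q̄_A / Q̄_B = 133.26 / 145.06 = 0.9187.

Q̄_A / Q̄_B ≈ 0.919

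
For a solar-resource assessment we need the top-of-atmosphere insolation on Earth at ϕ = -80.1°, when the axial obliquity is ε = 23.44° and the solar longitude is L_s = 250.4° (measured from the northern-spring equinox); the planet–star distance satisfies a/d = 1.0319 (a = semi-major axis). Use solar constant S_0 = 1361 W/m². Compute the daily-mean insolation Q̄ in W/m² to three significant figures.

Q̄ ≈ 535 W/m²

Solar declination: sin δ = sin ε · sin L_s = sin 23.44° × sin 250.4° = -0.37474, so δ = -22.008°.
cos h₀ = −tan(-80.1°) tan(-22.008°) = -2.3159 ≤ −1 ⇒ polar day, h₀ = π.
Bracket: h₀ sin ϕ sin δ + cos ϕ cos δ sin h₀ = 3.1416×-0.98511×-0.37474 + 0.17193×0.92713×0.00000 = 1.159753 + 0.000000 = 1.159753.
Inverse-square distance factor (a/d)² = 1.0319² = 1.064818.
Q̄ = (S_0/π) × 1.064818 × [bracket] = (1361/π) × 1.064818 × 1.159753 = 535.0 W/m².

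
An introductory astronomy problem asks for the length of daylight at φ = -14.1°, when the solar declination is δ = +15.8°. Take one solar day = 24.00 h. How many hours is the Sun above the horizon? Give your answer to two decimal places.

cos H₀ = −tan φ · tan δ = −tan(-14.1°) × tan(+15.800°) = 0.0711, so H₀ = 1.4997 rad = 85.92°.
Daylight = 2H₀/(2π) × 24.00 h = (1.4997/π) × 24.00 = 11.46 h.

11.46 h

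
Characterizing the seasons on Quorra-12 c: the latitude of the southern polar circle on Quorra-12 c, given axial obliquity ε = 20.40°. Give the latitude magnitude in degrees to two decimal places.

The polar circle is the lowest latitude that experiences at least one full rotation of continuous darkness at the northern-summer solstice; it lies at |ϕ| = 90° − ε = 90° − 20.40° = 69.60°.

69.60°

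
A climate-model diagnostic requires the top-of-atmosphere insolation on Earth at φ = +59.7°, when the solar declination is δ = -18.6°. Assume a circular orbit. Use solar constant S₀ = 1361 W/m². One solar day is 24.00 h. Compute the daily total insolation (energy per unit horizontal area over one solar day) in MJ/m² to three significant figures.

4.77 MJ/m²

cos H₀ = −tan(+59.7°) tan(-18.600°) = 0.5759, H₀ = 0.9571 rad.
Bracket: H₀ sin φ sin δ + cos φ cos δ sin H₀ = 0.9571×0.86340×-0.31896 + 0.50453×0.94777×0.81751 = -0.263576 + 0.390916 = 0.127340.
Q̄ = (S₀/π) × [bracket] = (1361/π) × 0.127340 = 55.166 W/m².
Daily total = Q̄ × 24.00 h × 3600 s/h = 55.166 × 24.00 × 3600 / 10⁶ = 4.766 MJ/m².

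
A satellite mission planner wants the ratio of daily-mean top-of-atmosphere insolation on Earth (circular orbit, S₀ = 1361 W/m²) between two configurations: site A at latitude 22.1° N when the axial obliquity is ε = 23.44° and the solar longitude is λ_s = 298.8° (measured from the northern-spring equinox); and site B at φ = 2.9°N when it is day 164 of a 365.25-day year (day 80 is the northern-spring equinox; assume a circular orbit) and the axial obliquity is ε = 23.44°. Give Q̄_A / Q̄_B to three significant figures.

Q̄_A / Q̄_B ≈ 0.708

— Configuration A (φ=+22.1°):
Solar declination: sin δ = sin ε · sin λ_s = sin 23.44° × sin 298.8° = -0.34858, so δ = -20.401°.
cos H₀ = −tan(+22.1°) tan(-20.401°) = 0.1510, H₀ = 1.4192 rad.
Bracket: H₀ sin φ sin δ + cos φ cos δ sin H₀ = 1.4192×0.37622×-0.34858 + 0.92653×0.93728×0.98853 = -0.186118 + 0.858457 = 0.672339.
Q̄ = (S₀/π) × [bracket] = (1361/π) × 0.672339 = 291.27 W/m².
— Configuration B (φ=+2.9°):
Solar longitude: λ_s = 360° × (164 − 80)/365.25 = 82.793°.
sin δ = sin 23.44° × sin 82.793° = 0.39465, so δ = +23.244°.
cos H₀ = −tan(+2.9°) tan(+23.244°) = -0.0218, H₀ = 1.5926 rad.
Bracket: H₀ sin φ sin δ + cos φ cos δ sin H₀ = 1.5926×0.05059×0.39465 + 0.99872×0.91883×0.99976 = 0.031797 + 0.917434 = 0.949231.
Q̄ = (S₀/π) × [bracket] = (1361/π) × 0.949231 = 411.23 W/m².
Ratio Q̄_A / Q̄_B = 291.27 / 411.23 = 0.7083.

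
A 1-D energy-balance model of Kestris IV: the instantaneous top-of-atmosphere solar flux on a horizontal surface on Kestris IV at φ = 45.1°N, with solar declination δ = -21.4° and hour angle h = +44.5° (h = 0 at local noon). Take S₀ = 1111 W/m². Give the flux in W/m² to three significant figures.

234 W/m²

cos θ_z = sin φ sin δ + cos φ cos δ cos h = -0.258457 + 0.468752 = 0.210295.
Flux = S₀ · cos θ_z = 1111 × 0.210295 = 233.6 W/m².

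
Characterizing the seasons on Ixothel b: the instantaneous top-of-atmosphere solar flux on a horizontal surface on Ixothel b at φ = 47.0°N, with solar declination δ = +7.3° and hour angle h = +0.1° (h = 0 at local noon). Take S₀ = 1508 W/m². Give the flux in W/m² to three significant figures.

1.16e+03 W/m²

cos θ_z = sin φ sin δ + cos φ cos δ cos h = 0.092929 + 0.676469 = 0.769398.
Flux = S₀ · cos θ_z = 1508 × 0.769398 = 1160 W/m².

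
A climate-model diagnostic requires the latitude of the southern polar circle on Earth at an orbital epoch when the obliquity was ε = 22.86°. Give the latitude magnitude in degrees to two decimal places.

The polar circle is the lowest latitude that experiences at least one full rotation of continuous darkness at the northern-summer solstice; it lies at |φ| = 90° − ε = 90° − 22.86° = 67.14°.

67.14°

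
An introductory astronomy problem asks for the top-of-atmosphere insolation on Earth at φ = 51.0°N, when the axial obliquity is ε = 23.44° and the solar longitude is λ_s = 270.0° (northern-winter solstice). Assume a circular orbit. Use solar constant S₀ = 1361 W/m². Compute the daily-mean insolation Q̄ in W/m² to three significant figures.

Q̄ ≈ 76.6 W/m²

Solar declination: sin δ = sin ε · sin λ_s = sin 23.44° × sin 270.0° = -0.39779, so δ = -23.440°.
cos H₀ = −tan(+51.0°) tan(-23.440°) = 0.5354, H₀ = 1.0058 rad.
Bracket: H₀ sin φ sin δ + cos φ cos δ sin H₀ = 1.0058×0.77715×-0.39779 + 0.62932×0.91748×0.84459 = -0.310936 + 0.487657 = 0.176721.
Q̄ = (S₀/π) × [bracket] = (1361/π) × 0.176721 = 76.56 W/m².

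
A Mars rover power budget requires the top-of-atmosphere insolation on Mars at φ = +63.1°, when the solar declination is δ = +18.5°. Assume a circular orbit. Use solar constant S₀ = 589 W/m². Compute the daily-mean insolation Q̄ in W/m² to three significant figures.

cos H₀ = −tan(+63.1°) tan(+18.500°) = -0.6595, H₀ = 2.2910 rad.
Bracket: H₀ sin φ sin δ + cos φ cos δ sin H₀ = 2.2910×0.89180×0.31730 + 0.45243×0.94832×0.75168 = 0.648280 + 0.322507 = 0.970787.
Q̄ = (S₀/π) × [bracket] = (589/π) × 0.970787 = 182.0 W/m².

Q̄ ≈ 182 W/m²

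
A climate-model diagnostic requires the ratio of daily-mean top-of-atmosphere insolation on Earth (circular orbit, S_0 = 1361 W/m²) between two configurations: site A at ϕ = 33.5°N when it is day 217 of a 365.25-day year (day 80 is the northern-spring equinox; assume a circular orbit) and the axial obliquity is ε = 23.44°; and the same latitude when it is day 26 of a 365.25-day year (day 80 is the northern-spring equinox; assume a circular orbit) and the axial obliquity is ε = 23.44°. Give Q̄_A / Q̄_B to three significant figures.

Q̄_A / Q̄_B ≈ 1.98

— Configuration A (ϕ=+33.5°):
Solar longitude: L_s = 360° × (217 − 80)/365.25 = 135.031°.
sin δ = sin 23.44° × sin 135.031° = 0.28113, so δ = +16.328°.
cos h₀ = −tan(+33.5°) tan(+16.328°) = -0.1939, h₀ = 1.7659 rad.
Bracket: h₀ sin ϕ sin δ + cos ϕ cos δ sin h₀ = 1.7659×0.55194×0.28113 + 0.83389×0.95967×0.98102 = 0.274009 + 0.785070 = 1.059079.
Q̄ = (S_0/π) × [bracket] = (1361/π) × 1.059079 = 458.81 W/m².
— Configuration B (ϕ=+33.5°):
Solar longitude: L_s = 360° × (26 − 80)/365.25 = -53.224°, i.e. -53.224° + 360° = 306.776°.
sin δ = sin 23.44° × sin 306.776° = -0.31862, so δ = -18.580°.
cos h₀ = −tan(+33.5°) tan(-18.580°) = 0.2225, h₀ = 1.3464 rad.
Bracket: h₀ sin ϕ sin δ + cos ϕ cos δ sin h₀ = 1.3464×0.55194×-0.31862 + 0.83389×0.94788×0.97494 = -0.236777 + 0.770620 = 0.533843.
Q̄ = (S_0/π) × [bracket] = (1361/π) × 0.533843 = 231.27 W/m².
Ratio Q̄_A / Q̄_B = 458.81 / 231.27 = 1.984.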